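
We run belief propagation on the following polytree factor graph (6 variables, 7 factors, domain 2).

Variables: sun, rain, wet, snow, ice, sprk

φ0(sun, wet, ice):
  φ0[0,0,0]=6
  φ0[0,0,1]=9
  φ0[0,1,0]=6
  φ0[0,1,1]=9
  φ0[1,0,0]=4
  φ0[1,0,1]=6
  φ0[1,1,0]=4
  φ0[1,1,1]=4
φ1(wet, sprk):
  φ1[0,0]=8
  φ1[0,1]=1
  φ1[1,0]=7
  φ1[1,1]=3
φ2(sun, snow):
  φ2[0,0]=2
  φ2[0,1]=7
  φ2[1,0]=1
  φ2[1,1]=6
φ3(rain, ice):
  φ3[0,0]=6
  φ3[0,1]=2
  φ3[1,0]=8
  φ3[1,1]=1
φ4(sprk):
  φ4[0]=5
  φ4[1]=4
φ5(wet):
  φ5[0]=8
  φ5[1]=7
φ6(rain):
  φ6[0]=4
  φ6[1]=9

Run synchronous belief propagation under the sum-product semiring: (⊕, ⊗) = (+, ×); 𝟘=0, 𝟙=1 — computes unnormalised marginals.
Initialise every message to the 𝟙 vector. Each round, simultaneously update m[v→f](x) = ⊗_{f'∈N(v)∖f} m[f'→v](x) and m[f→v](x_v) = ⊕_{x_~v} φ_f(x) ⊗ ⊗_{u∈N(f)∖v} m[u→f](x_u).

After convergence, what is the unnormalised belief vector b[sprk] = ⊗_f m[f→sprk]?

init: all messages = 𝟙 over 2 values
r1 m[φ0→sun] = [30, 18]
r1 m[φ0→wet] = [25, 23]
r1 m[φ0→ice] = [20, 28]
r1 m[φ1→wet] = [9, 10]
r1 m[φ1→sprk] = [15, 4]
r1 m[φ2→sun] = [9, 7]
r1 m[φ2→snow] = [3, 13]
r1 m[φ3→rain] = [8, 9]
r1 m[φ3→ice] = [14, 3]
r1 m[φ4→sprk] = [5, 4]
r1 m[φ5→wet] = [8, 7]
r1 m[φ6→rain] = [4, 9]
r1 m[sun→φ0] = [1, 1]
r1 m[sun→φ2] = [1, 1]
r1 m[rain→φ3] = [1, 1]
r1 m[rain→φ6] = [1, 1]
r1 m[wet→φ0] = [1, 1]
r1 m[wet→φ1] = [1, 1]
r1 m[wet→φ5] = [1, 1]
r1 m[snow→φ2] = [1, 1]
r1 m[ice→φ0] = [1, 1]
r1 m[ice→φ3] = [1, 1]
r1 m[sprk→φ1] = [1, 1]
r1 m[sprk→φ4] = [1, 1]
r2 m[φ0→sun] = [30, 18]
r2 m[φ0→wet] = [25, 23]
r2 m[φ0→ice] = [20, 28]
r2 m[φ1→wet] = [9, 10]
r2 m[φ1→sprk] = [15, 4]
r2 m[φ2→sun] = [9, 7]
r2 m[φ2→snow] = [3, 13]
r2 m[φ3→rain] = [8, 9]
r2 m[φ3→ice] = [14, 3]
r2 m[φ4→sprk] = [5, 4]
r2 m[φ5→wet] = [8, 7]
r2 m[φ6→rain] = [4, 9]
r2 m[sun→φ0] = [9, 7]
r2 m[sun→φ2] = [30, 18]
r2 m[rain→φ3] = [4, 9]
r2 m[rain→φ6] = [8, 9]
r2 m[wet→φ0] = [72, 70]
r2 m[wet→φ1] = [200, 161]
r2 m[wet→φ5] = [225, 230]
r2 m[snow→φ2] = [1, 1]
r2 m[ice→φ0] = [14, 3]
r2 m[ice→φ3] = [20, 28]
r2 m[sprk→φ1] = [5, 4]
r2 m[sprk→φ4] = [15, 4]
r3 m[φ0→sun] = [15762, 10088]
r3 m[φ0→wet] = [1517, 1475]
r3 m[φ0→ice] = [11644, 16486]
r3 m[φ1→wet] = [44, 47]
r3 m[φ1→sprk] = [2727, 683]
r3 m[φ2→sun] = [9, 7]
r3 m[φ2→snow] = [78, 318]
r3 m[φ3→rain] = [176, 188]
r3 m[φ3→ice] = [96, 17]
r3 m[φ4→sprk] = [5, 4]
r3 m[φ5→wet] = [8, 7]
r3 m[φ6→rain] = [4, 9]
r3 m[sun→φ0] = [9, 7]
r3 m[sun→φ2] = [30, 18]
r3 m[rain→φ3] = [4, 9]
r3 m[rain→φ6] = [8, 9]
r3 m[wet→φ0] = [72, 70]
r3 m[wet→φ1] = [200, 161]
r3 m[wet→φ5] = [225, 230]
r3 m[snow→φ2] = [1, 1]
r3 m[ice→φ0] = [14, 3]
r3 m[ice→φ3] = [20, 28]
r3 m[sprk→φ1] = [5, 4]
r3 m[sprk→φ4] = [15, 4]
r4 m[φ0→sun] = [15762, 10088]
r4 m[φ0→wet] = [1517, 1475]
r4 m[φ0→ice] = [11644, 16486]
r4 m[φ1→wet] = [44, 47]
r4 m[φ1→sprk] = [2727, 683]
r4 m[φ2→sun] = [9, 7]
r4 m[φ2→snow] = [78, 318]
r4 m[φ3→rain] = [176, 188]
r4 m[φ3→ice] = [96, 17]
r4 m[φ4→sprk] = [5, 4]
r4 m[φ5→wet] = [8, 7]
r4 m[φ6→rain] = [4, 9]
r4 m[sun→φ0] = [9, 7]
r4 m[sun→φ2] = [15762, 10088]
r4 m[rain→φ3] = [4, 9]
r4 m[rain→φ6] = [176, 188]
r4 m[wet→φ0] = [352, 329]
r4 m[wet→φ1] = [12136, 10325]
r4 m[wet→φ5] = [66748, 69325]
r4 m[snow→φ2] = [1, 1]
r4 m[ice→φ0] = [96, 17]
r4 m[ice→φ3] = [11644, 16486]
r4 m[sprk→φ1] = [5, 4]
r4 m[sprk→φ4] = [2727, 683]
r5 m[φ0→sun] = [496449, 319780]
r5 m[φ0→wet] = [9963, 9725]
r5 m[φ0→ice] = [55842, 79157]
r5 m[φ1→wet] = [44, 47]
r5 m[φ1→sprk] = [169363, 43111]
r5 m[φ2→sun] = [9, 7]
r5 m[φ2→snow] = [41612, 170862]
r5 m[φ3→rain] = [102836, 109638]
r5 m[φ3→ice] = [96, 17]
r5 m[φ4→sprk] = [5, 4]
r5 m[φ5→wet] = [8, 7]
r5 m[φ6→rain] = [4, 9]
r5 m[sun→φ0] = [9, 7]
r5 m[sun→φ2] = [15762, 10088]
r5 m[rain→φ3] = [4, 9]
r5 m[rain→φ6] = [176, 188]
r5 m[wet→φ0] = [352, 329]
r5 m[wet→φ1] = [12136, 10325]
r5 m[wet→φ5] = [66748, 69325]
r5 m[snow→φ2] = [1, 1]
r5 m[ice→φ0] = [96, 17]
r5 m[ice→φ3] = [11644, 16486]
r5 m[sprk→φ1] = [5, 4]
r5 m[sprk→φ4] = [2727, 683]
r6 m[φ0→sun] = [496449, 319780]
r6 m[φ0→wet] = [9963, 9725]
r6 m[φ0→ice] = [55842, 79157]
r6 m[φ1→wet] = [44, 47]
r6 m[φ1→sprk] = [169363, 43111]
r6 m[φ2→sun] = [9, 7]
r6 m[φ2→snow] = [41612, 170862]
r6 m[φ3→rain] = [102836, 109638]
r6 m[φ3→ice] = [96, 17]
r6 m[φ4→sprk] = [5, 4]
r6 m[φ5→wet] = [8, 7]
r6 m[φ6→rain] = [4, 9]
r6 m[sun→φ0] = [9, 7]
r6 m[sun→φ2] = [496449, 319780]
r6 m[rain→φ3] = [4, 9]
r6 m[rain→φ6] = [102836, 109638]
r6 m[wet→φ0] = [352, 329]
r6 m[wet→φ1] = [79704, 68075]
r6 m[wet→φ5] = [438372, 457075]
r6 m[snow→φ2] = [1, 1]
r6 m[ice→φ0] = [96, 17]
r6 m[ice→φ3] = [55842, 79157]
r6 m[sprk→φ1] = [5, 4]
r6 m[sprk→φ4] = [169363, 43111]
r7 m[φ0→sun] = [496449, 319780]
r7 m[φ0→wet] = [9963, 9725]
r7 m[φ0→ice] = [55842, 79157]
r7 m[φ1→wet] = [44, 47]
r7 m[φ1→sprk] = [1114157, 283929]
r7 m[φ2→sun] = [9, 7]
r7 m[φ2→snow] = [1312678, 5393823]
r7 m[φ3→rain] = [493366, 525893]
r7 m[φ3→ice] = [96, 17]
r7 m[φ4→sprk] = [5, 4]
r7 m[φ5→wet] = [8, 7]
r7 m[φ6→rain] = [4, 9]
r7 m[sun→φ0] = [9, 7]
r7 m[sun→φ2] = [496449, 319780]
r7 m[rain→φ3] = [4, 9]
r7 m[rain→φ6] = [102836, 109638]
r7 m[wet→φ0] = [352, 329]
r7 m[wet→φ1] = [79704, 68075]
r7 m[wet→φ5] = [438372, 457075]
r7 m[snow→φ2] = [1, 1]
r7 m[ice→φ0] = [96, 17]
r7 m[ice→φ3] = [55842, 79157]
r7 m[sprk→φ1] = [5, 4]
r7 m[sprk→φ4] = [169363, 43111]
r8 m[φ0→sun] = [496449, 319780]
r8 m[φ0→wet] = [9963, 9725]
r8 m[φ0→ice] = [55842, 79157]
r8 m[φ1→wet] = [44, 47]
r8 m[φ1→sprk] = [1114157, 283929]
r8 m[φ2→sun] = [9, 7]
r8 m[φ2→snow] = [1312678, 5393823]
r8 m[φ3→rain] = [493366, 525893]
r8 m[φ3→ice] = [96, 17]
r8 m[φ4→sprk] = [5, 4]
r8 m[φ5→wet] = [8, 7]
r8 m[φ6→rain] = [4, 9]
r8 m[sun→φ0] = [9, 7]
r8 m[sun→φ2] = [496449, 319780]
r8 m[rain→φ3] = [4, 9]
r8 m[rain→φ6] = [493366, 525893]
r8 m[wet→φ0] = [352, 329]
r8 m[wet→φ1] = [79704, 68075]
r8 m[wet→φ5] = [438372, 457075]
r8 m[snow→φ2] = [1, 1]
r8 m[ice→φ0] = [96, 17]
r8 m[ice→φ3] = [55842, 79157]
r8 m[sprk→φ1] = [5, 4]
r8 m[sprk→φ4] = [1114157, 283929]
r9 m[φ0→sun] = [496449, 319780]
r9 m[φ0→wet] = [9963, 9725]
r9 m[φ0→ice] = [55842, 79157]
r9 m[φ1→wet] = [44, 47]
r9 m[φ1→sprk] = [1114157, 283929]
r9 m[φ2→sun] = [9, 7]
r9 m[φ2→snow] = [1312678, 5393823]
r9 m[φ3→rain] = [493366, 525893]
r9 m[φ3→ice] = [96, 17]
r9 m[φ4→sprk] = [5, 4]
r9 m[φ5→wet] = [8, 7]
r9 m[φ6→rain] = [4, 9]
r9 m[sun→φ0] = [9, 7]
r9 m[sun→φ2] = [496449, 319780]
r9 m[rain→φ3] = [4, 9]
r9 m[rain→φ6] = [493366, 525893]
r9 m[wet→φ0] = [352, 329]
r9 m[wet→φ1] = [79704, 68075]
r9 m[wet→φ5] = [438372, 457075]
r9 m[snow→φ2] = [1, 1]
r9 m[ice→φ0] = [96, 17]
r9 m[ice→φ3] = [55842, 79157]
r9 m[sprk→φ1] = [5, 4]
r9 m[sprk→φ4] = [1114157, 283929]
fixed point reached at round 9
b[sprk] = ⊗ incoming = [5570785, 1135716]

b[sprk] = [5570785, 1135716]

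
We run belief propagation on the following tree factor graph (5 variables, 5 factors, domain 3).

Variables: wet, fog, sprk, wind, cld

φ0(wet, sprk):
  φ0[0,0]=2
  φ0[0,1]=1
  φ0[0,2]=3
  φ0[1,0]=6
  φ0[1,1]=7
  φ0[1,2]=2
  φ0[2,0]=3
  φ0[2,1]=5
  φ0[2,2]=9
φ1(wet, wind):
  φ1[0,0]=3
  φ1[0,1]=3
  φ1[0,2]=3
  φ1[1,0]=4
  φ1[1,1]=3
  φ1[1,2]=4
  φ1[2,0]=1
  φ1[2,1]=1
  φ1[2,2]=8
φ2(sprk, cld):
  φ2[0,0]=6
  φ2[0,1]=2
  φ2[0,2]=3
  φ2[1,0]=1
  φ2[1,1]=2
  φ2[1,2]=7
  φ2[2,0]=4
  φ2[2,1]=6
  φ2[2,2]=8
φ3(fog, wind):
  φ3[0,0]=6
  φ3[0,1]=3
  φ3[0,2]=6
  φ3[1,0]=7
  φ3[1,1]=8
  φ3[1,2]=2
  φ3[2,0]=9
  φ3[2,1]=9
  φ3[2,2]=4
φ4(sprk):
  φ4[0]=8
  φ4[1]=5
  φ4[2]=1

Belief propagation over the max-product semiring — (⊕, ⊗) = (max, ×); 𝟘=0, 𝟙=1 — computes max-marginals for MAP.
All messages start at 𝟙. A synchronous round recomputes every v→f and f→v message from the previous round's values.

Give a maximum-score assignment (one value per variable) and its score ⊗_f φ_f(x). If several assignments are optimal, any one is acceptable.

init: all messages = 𝟙 over 3 values
r1 m[φ0→wet] = [3, 7, 9]
r1 m[φ0→sprk] = [6, 7, 9]
r1 m[φ1→wet] = [3, 4, 8]
r1 m[φ1→wind] = [4, 3, 8]
r1 m[φ2→sprk] = [6, 7, 8]
r1 m[φ2→cld] = [6, 6, 8]
r1 m[φ3→fog] = [6, 8, 9]
r1 m[φ3→wind] = [9, 9, 6]
r1 m[φ4→sprk] = [8, 5, 1]
r1 m[wet→φ0] = [1, 1, 1]
r1 m[wet→φ1] = [1, 1, 1]
r1 m[fog→φ3] = [1, 1, 1]
r1 m[sprk→φ0] = [1, 1, 1]
r1 m[sprk→φ2] = [1, 1, 1]
r1 m[sprk→φ4] = [1, 1, 1]
r1 m[wind→φ1] = [1, 1, 1]
r1 m[wind→φ3] = [1, 1, 1]
r1 m[cld→φ2] = [1, 1, 1]
r2 m[φ0→wet] = [3, 7, 9]
r2 m[φ0→sprk] = [6, 7, 9]
r2 m[φ1→wet] = [3, 4, 8]
r2 m[φ1→wind] = [4, 3, 8]
r2 m[φ2→sprk] = [6, 7, 8]
r2 m[φ2→cld] = [6, 6, 8]
r2 m[φ3→fog] = [6, 8, 9]
r2 m[φ3→wind] = [9, 9, 6]
r2 m[φ4→sprk] = [8, 5, 1]
r2 m[wet→φ0] = [3, 4, 8]
r2 m[wet→φ1] = [3, 7, 9]
r2 m[fog→φ3] = [1, 1, 1]
r2 m[sprk→φ0] = [48, 35, 8]
r2 m[sprk→φ2] = [48, 35, 9]
r2 m[sprk→φ4] = [36, 49, 72]
r2 m[wind→φ1] = [9, 9, 6]
r2 m[wind→φ3] = [4, 3, 8]
r2 m[cld→φ2] = [1, 1, 1]
r3 m[φ0→wet] = [96, 288, 175]
r3 m[φ0→sprk] = [24, 40, 72]
r3 m[φ1→wet] = [27, 36, 48]
r3 m[φ1→wind] = [28, 21, 72]
r3 m[φ2→sprk] = [6, 7, 8]
r3 m[φ2→cld] = [288, 96, 245]
r3 m[φ3→fog] = [48, 28, 36]
r3 m[φ3→wind] = [9, 9, 6]
r3 m[φ4→sprk] = [8, 5, 1]
r3 m[wet→φ0] = [3, 4, 8]
r3 m[wet→φ1] = [3, 7, 9]
r3 m[fog→φ3] = [1, 1, 1]
r3 m[sprk→φ0] = [48, 35, 8]
r3 m[sprk→φ2] = [48, 35, 9]
r3 m[sprk→φ4] = [36, 49, 72]
r3 m[wind→φ1] = [9, 9, 6]
r3 m[wind→φ3] = [4, 3, 8]
r3 m[cld→φ2] = [1, 1, 1]
r4 m[φ0→wet] = [96, 288, 175]
r4 m[φ0→sprk] = [24, 40, 72]
r4 m[φ1→wet] = [27, 36, 48]
r4 m[φ1→wind] = [28, 21, 72]
r4 m[φ2→sprk] = [6, 7, 8]
r4 m[φ2→cld] = [288, 96, 245]
r4 m[φ3→fog] = [48, 28, 36]
r4 m[φ3→wind] = [9, 9, 6]
r4 m[φ4→sprk] = [8, 5, 1]
r4 m[wet→φ0] = [27, 36, 48]
r4 m[wet→φ1] = [96, 288, 175]
r4 m[fog→φ3] = [1, 1, 1]
r4 m[sprk→φ0] = [48, 35, 8]
r4 m[sprk→φ2] = [192, 200, 72]
r4 m[sprk→φ4] = [144, 280, 576]
r4 m[wind→φ1] = [9, 9, 6]
r4 m[wind→φ3] = [28, 21, 72]
r4 m[cld→φ2] = [1, 1, 1]
r5 m[φ0→wet] = [96, 288, 175]
r5 m[φ0→sprk] = [216, 252, 432]
r5 m[φ1→wet] = [27, 36, 48]
r5 m[φ1→wind] = [1152, 864, 1400]
r5 m[φ2→sprk] = [6, 7, 8]
r5 m[φ2→cld] = [1152, 432, 1400]
r5 m[φ3→fog] = [432, 196, 288]
r5 m[φ3→wind] = [9, 9, 6]
r5 m[φ4→sprk] = [8, 5, 1]
r5 m[wet→φ0] = [27, 36, 48]
r5 m[wet→φ1] = [96, 288, 175]
r5 m[fog→φ3] = [1, 1, 1]
r5 m[sprk→φ0] = [48, 35, 8]
r5 m[sprk→φ2] = [192, 200, 72]
r5 m[sprk→φ4] = [144, 280, 576]
r5 m[wind→φ1] = [9, 9, 6]
r5 m[wind→φ3] = [28, 21, 72]
r5 m[cld→φ2] = [1, 1, 1]
r6 m[φ0→wet] = [96, 288, 175]
r6 m[φ0→sprk] = [216, 252, 432]
r6 m[φ1→wet] = [27, 36, 48]
r6 m[φ1→wind] = [1152, 864, 1400]
r6 m[φ2→sprk] = [6, 7, 8]
r6 m[φ2→cld] = [1152, 432, 1400]
r6 m[φ3→fog] = [432, 196, 288]
r6 m[φ3→wind] = [9, 9, 6]
r6 m[φ4→sprk] = [8, 5, 1]
r6 m[wet→φ0] = [27, 36, 48]
r6 m[wet→φ1] = [96, 288, 175]
r6 m[fog→φ3] = [1, 1, 1]
r6 m[sprk→φ0] = [48, 35, 8]
r6 m[sprk→φ2] = [1728, 1260, 432]
r6 m[sprk→φ4] = [1296, 1764, 3456]
r6 m[wind→φ1] = [9, 9, 6]
r6 m[wind→φ3] = [1152, 864, 1400]
r6 m[cld→φ2] = [1, 1, 1]
r7 m[φ0→wet] = [96, 288, 175]
r7 m[φ0→sprk] = [216, 252, 432]
r7 m[φ1→wet] = [27, 36, 48]
r7 m[φ1→wind] = [1152, 864, 1400]
r7 m[φ2→sprk] = [6, 7, 8]
r7 m[φ2→cld] = [10368, 3456, 8820]
r7 m[φ3→fog] = [8400, 8064, 10368]
r7 m[φ3→wind] = [9, 9, 6]
r7 m[φ4→sprk] = [8, 5, 1]
r7 m[wet→φ0] = [27, 36, 48]
r7 m[wet→φ1] = [96, 288, 175]
r7 m[fog→φ3] = [1, 1, 1]
r7 m[sprk→φ0] = [48, 35, 8]
r7 m[sprk→φ2] = [1728, 1260, 432]
r7 m[sprk→φ4] = [1296, 1764, 3456]
r7 m[wind→φ1] = [9, 9, 6]
r7 m[wind→φ3] = [1152, 864, 1400]
r7 m[cld→φ2] = [1, 1, 1]
r8 m[φ0→wet] = [96, 288, 175]
r8 m[φ0→sprk] = [216, 252, 432]
r8 m[φ1→wet] = [27, 36, 48]
r8 m[φ1→wind] = [1152, 864, 1400]
r8 m[φ2→sprk] = [6, 7, 8]
r8 m[φ2→cld] = [10368, 3456, 8820]
r8 m[φ3→fog] = [8400, 8064, 10368]
r8 m[φ3→wind] = [9, 9, 6]
r8 m[φ4→sprk] = [8, 5, 1]
r8 m[wet→φ0] = [27, 36, 48]
r8 m[wet→φ1] = [96, 288, 175]
r8 m[fog→φ3] = [1, 1, 1]
r8 m[sprk→φ0] = [48, 35, 8]
r8 m[sprk→φ2] = [1728, 1260, 432]
r8 m[sprk→φ4] = [1296, 1764, 3456]
r8 m[wind→φ1] = [9, 9, 6]
r8 m[wind→φ3] = [1152, 864, 1400]
r8 m[cld→φ2] = [1, 1, 1]
fixed point reached at round 8
traceback from wet: (wet=1, fog=2, sprk=0, wind=0, cld=0), score=10368

assignment: (wet=1, fog=2, sprk=0, wind=0, cld=0); score = 10368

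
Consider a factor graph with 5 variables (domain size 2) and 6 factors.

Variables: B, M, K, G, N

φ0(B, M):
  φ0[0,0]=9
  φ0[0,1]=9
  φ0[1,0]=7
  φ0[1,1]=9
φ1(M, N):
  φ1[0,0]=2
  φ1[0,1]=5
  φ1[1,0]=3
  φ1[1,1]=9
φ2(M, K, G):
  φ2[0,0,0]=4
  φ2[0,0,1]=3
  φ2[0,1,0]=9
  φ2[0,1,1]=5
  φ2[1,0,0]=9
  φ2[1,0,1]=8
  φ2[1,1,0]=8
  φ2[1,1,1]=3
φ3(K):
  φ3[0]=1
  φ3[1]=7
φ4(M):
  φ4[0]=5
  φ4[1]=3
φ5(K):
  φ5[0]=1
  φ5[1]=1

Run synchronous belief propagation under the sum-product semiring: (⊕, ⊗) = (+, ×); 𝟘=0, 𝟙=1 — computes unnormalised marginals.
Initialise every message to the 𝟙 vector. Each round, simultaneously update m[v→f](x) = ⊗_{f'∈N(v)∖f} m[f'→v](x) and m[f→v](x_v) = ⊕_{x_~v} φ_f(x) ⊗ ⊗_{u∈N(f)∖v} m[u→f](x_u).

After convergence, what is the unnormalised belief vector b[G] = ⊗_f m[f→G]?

b[G] = [79640, 40072]

init: all messages = 𝟙 over 2 values
r1 m[φ0→B] = [18, 16]
r1 m[φ0→M] = [16, 18]
r1 m[φ1→M] = [7, 12]
r1 m[φ1→N] = [5, 14]
r1 m[φ2→M] = [21, 28]
r1 m[φ2→K] = [24, 25]
r1 m[φ2→G] = [30, 19]
r1 m[φ3→K] = [1, 7]
r1 m[φ4→M] = [5, 3]
r1 m[φ5→K] = [1, 1]
r1 m[B→φ0] = [1, 1]
r1 m[M→φ0] = [1, 1]
r1 m[M→φ1] = [1, 1]
r1 m[M→φ2] = [1, 1]
r1 m[M→φ4] = [1, 1]
r1 m[K→φ2] = [1, 1]
r1 m[K→φ3] = [1, 1]
r1 m[K→φ5] = [1, 1]
r1 m[G→φ2] = [1, 1]
r1 m[N→φ1] = [1, 1]
r2 m[φ0→B] = [18, 16]
r2 m[φ0→M] = [16, 18]
r2 m[φ1→M] = [7, 12]
r2 m[φ1→N] = [5, 14]
r2 m[φ2→M] = [21, 28]
r2 m[φ2→K] = [24, 25]
r2 m[φ2→G] = [30, 19]
r2 m[φ3→K] = [1, 7]
r2 m[φ4→M] = [5, 3]
r2 m[φ5→K] = [1, 1]
r2 m[B→φ0] = [1, 1]
r2 m[M→φ0] = [735, 1008]
r2 m[M→φ1] = [1680, 1512]
r2 m[M→φ2] = [560, 648]
r2 m[M→φ4] = [2352, 6048]
r2 m[K→φ2] = [1, 7]
r2 m[K→φ3] = [24, 25]
r2 m[K→φ5] = [24, 175]
r2 m[G→φ2] = [1, 1]
r2 m[N→φ1] = [1, 1]
r3 m[φ0→B] = [15687, 14217]
r3 m[φ0→M] = [16, 18]
r3 m[φ1→M] = [7, 12]
r3 m[φ1→N] = [7896, 22008]
r3 m[φ2→M] = [105, 94]
r3 m[φ2→K] = [14936, 14968]
r3 m[φ2→G] = [79640, 40072]
r3 m[φ3→K] = [1, 7]
r3 m[φ4→M] = [5, 3]
r3 m[φ5→K] = [1, 1]
r3 m[B→φ0] = [1, 1]
r3 m[M→φ0] = [735, 1008]
r3 m[M→φ1] = [1680, 1512]
r3 m[M→φ2] = [560, 648]
r3 m[M→φ4] = [2352, 6048]
r3 m[K→φ2] = [1, 7]
r3 m[K→φ3] = [24, 25]
r3 m[K→φ5] = [24, 175]
r3 m[G→φ2] = [1, 1]
r3 m[N→φ1] = [1, 1]
r4 m[φ0→B] = [15687, 14217]
r4 m[φ0→M] = [16, 18]
r4 m[φ1→M] = [7, 12]
r4 m[φ1→N] = [7896, 22008]
r4 m[φ2→M] = [105, 94]
r4 m[φ2→K] = [14936, 14968]
r4 m[φ2→G] = [79640, 40072]
r4 m[φ3→K] = [1, 7]
r4 m[φ4→M] = [5, 3]
r4 m[φ5→K] = [1, 1]
r4 m[B→φ0] = [1, 1]
r4 m[M→φ0] = [3675, 3384]
r4 m[M→φ1] = [8400, 5076]
r4 m[M→φ2] = [560, 648]
r4 m[M→φ4] = [11760, 20304]
r4 m[K→φ2] = [1, 7]
r4 m[K→φ3] = [14936, 14968]
r4 m[K→φ5] = [14936, 104776]
r4 m[G→φ2] = [1, 1]
r4 m[N→φ1] = [1, 1]
r5 m[φ0→B] = [63531, 56181]
r5 m[φ0→M] = [16, 18]
r5 m[φ1→M] = [7, 12]
r5 m[φ1→N] = [32028, 87684]
r5 m[φ2→M] = [105, 94]
r5 m[φ2→K] = [14936, 14968]
r5 m[φ2→G] = [79640, 40072]
r5 m[φ3→K] = [1, 7]
r5 m[φ4→M] = [5, 3]
r5 m[φ5→K] = [1, 1]
r5 m[B→φ0] = [1, 1]
r5 m[M→φ0] = [3675, 3384]
r5 m[M→φ1] = [8400, 5076]
r5 m[M→φ2] = [560, 648]
r5 m[M→φ4] = [11760, 20304]
r5 m[K→φ2] = [1, 7]
r5 m[K→φ3] = [14936, 14968]
r5 m[K→φ5] = [14936, 104776]
r5 m[G→φ2] = [1, 1]
r5 m[N→φ1] = [1, 1]
r6 m[φ0→B] = [63531, 56181]
r6 m[φ0→M] = [16, 18]
r6 m[φ1→M] = [7, 12]
r6 m[φ1→N] = [32028, 87684]
r6 m[φ2→M] = [105, 94]
r6 m[φ2→K] = [14936, 14968]
r6 m[φ2→G] = [79640, 40072]
r6 m[φ3→K] = [1, 7]
r6 m[φ4→M] = [5, 3]
r6 m[φ5→K] = [1, 1]
r6 m[B→φ0] = [1, 1]
r6 m[M→φ0] = [3675, 3384]
r6 m[M→φ1] = [8400, 5076]
r6 m[M→φ2] = [560, 648]
r6 m[M→φ4] = [11760, 20304]
r6 m[K→φ2] = [1, 7]
r6 m[K→φ3] = [14936, 14968]
r6 m[K→φ5] = [14936, 104776]
r6 m[G→φ2] = [1, 1]
r6 m[N→φ1] = [1, 1]
fixed point reached at round 6
b[G] = ⊗ incoming = [79640, 40072]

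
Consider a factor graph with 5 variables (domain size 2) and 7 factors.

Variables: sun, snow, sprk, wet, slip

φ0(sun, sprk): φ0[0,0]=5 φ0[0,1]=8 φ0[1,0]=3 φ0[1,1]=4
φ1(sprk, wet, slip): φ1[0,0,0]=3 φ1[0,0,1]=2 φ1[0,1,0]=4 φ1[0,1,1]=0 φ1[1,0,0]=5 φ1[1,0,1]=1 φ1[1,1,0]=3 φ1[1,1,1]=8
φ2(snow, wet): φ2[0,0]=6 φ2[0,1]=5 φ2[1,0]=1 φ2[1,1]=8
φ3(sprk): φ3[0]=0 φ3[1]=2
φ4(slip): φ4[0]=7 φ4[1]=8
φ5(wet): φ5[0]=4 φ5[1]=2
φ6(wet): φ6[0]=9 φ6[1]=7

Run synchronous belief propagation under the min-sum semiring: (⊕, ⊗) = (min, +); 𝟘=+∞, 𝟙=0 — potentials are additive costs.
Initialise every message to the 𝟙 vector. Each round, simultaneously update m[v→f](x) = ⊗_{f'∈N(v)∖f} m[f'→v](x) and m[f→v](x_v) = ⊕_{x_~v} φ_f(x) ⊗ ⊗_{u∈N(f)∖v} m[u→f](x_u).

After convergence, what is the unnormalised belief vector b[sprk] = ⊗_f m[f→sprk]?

init: all messages = 𝟙 over 2 values
r1 m[φ0→sun] = [5, 3]
r1 m[φ0→sprk] = [3, 4]
r1 m[φ1→sprk] = [0, 1]
r1 m[φ1→wet] = [1, 0]
r1 m[φ1→slip] = [3, 0]
r1 m[φ2→snow] = [5, 1]
r1 m[φ2→wet] = [1, 5]
r1 m[φ3→sprk] = [0, 2]
r1 m[φ4→slip] = [7, 8]
r1 m[φ5→wet] = [4, 2]
r1 m[φ6→wet] = [9, 7]
r1 m[sun→φ0] = [0, 0]
r1 m[snow→φ2] = [0, 0]
r1 m[sprk→φ0] = [0, 0]
r1 m[sprk→φ1] = [0, 0]
r1 m[sprk→φ3] = [0, 0]
r1 m[wet→φ1] = [0, 0]
r1 m[wet→φ2] = [0, 0]
r1 m[wet→φ5] = [0, 0]
r1 m[wet→φ6] = [0, 0]
r1 m[slip→φ1] = [0, 0]
r1 m[slip→φ4] = [0, 0]
r2 m[φ0→sun] = [5, 3]
r2 m[φ0→sprk] = [3, 4]
r2 m[φ1→sprk] = [0, 1]
r2 m[φ1→wet] = [1, 0]
r2 m[φ1→slip] = [3, 0]
r2 m[φ2→snow] = [5, 1]
r2 m[φ2→wet] = [1, 5]
r2 m[φ3→sprk] = [0, 2]
r2 m[φ4→slip] = [7, 8]
r2 m[φ5→wet] = [4, 2]
r2 m[φ6→wet] = [9, 7]
r2 m[sun→φ0] = [0, 0]
r2 m[snow→φ2] = [0, 0]
r2 m[sprk→φ0] = [0, 3]
r2 m[sprk→φ1] = [3, 6]
r2 m[sprk→φ3] = [3, 5]
r2 m[wet→φ1] = [14, 14]
r2 m[wet→φ2] = [14, 9]
r2 m[wet→φ5] = [11, 12]
r2 m[wet→φ6] = [6, 7]
r2 m[slip→φ1] = [7, 8]
r2 m[slip→φ4] = [3, 0]
r3 m[φ0→sun] = [5, 3]
r3 m[φ0→sprk] = [3, 4]
r3 m[φ1→sprk] = [22, 23]
r3 m[φ1→wet] = [13, 11]
r3 m[φ1→slip] = [20, 17]
r3 m[φ2→snow] = [14, 15]
r3 m[φ2→wet] = [1, 5]
r3 m[φ3→sprk] = [0, 2]
r3 m[φ4→slip] = [7, 8]
r3 m[φ5→wet] = [4, 2]
r3 m[φ6→wet] = [9, 7]
r3 m[sun→φ0] = [0, 0]
r3 m[snow→φ2] = [0, 0]
r3 m[sprk→φ0] = [0, 3]
r3 m[sprk→φ1] = [3, 6]
r3 m[sprk→φ3] = [3, 5]
r3 m[wet→φ1] = [14, 14]
r3 m[wet→φ2] = [14, 9]
r3 m[wet→φ5] = [11, 12]
r3 m[wet→φ6] = [6, 7]
r3 m[slip→φ1] = [7, 8]
r3 m[slip→φ4] = [3, 0]
r4 m[φ0→sun] = [5, 3]
r4 m[φ0→sprk] = [3, 4]
r4 m[φ1→sprk] = [22, 23]
r4 m[φ1→wet] = [13, 11]
r4 m[φ1→slip] = [20, 17]
r4 m[φ2→snow] = [14, 15]
r4 m[φ2→wet] = [1, 5]
r4 m[φ3→sprk] = [0, 2]
r4 m[φ4→slip] = [7, 8]
r4 m[φ5→wet] = [4, 2]
r4 m[φ6→wet] = [9, 7]
r4 m[sun→φ0] = [0, 0]
r4 m[snow→φ2] = [0, 0]
r4 m[sprk→φ0] = [22, 25]
r4 m[sprk→φ1] = [3, 6]
r4 m[sprk→φ3] = [25, 27]
r4 m[wet→φ1] = [14, 14]
r4 m[wet→φ2] = [26, 20]
r4 m[wet→φ5] = [23, 23]
r4 m[wet→φ6] = [18, 18]
r4 m[slip→φ1] = [7, 8]
r4 m[slip→φ4] = [20, 17]
r5 m[φ0→sun] = [27, 25]
r5 m[φ0→sprk] = [3, 4]
r5 m[φ1→sprk] = [22, 23]
r5 m[φ1→wet] = [13, 11]
r5 m[φ1→slip] = [20, 17]
r5 m[φ2→snow] = [25, 27]
r5 m[φ2→wet] = [1, 5]
r5 m[φ3→sprk] = [0, 2]
r5 m[φ4→slip] = [7, 8]
r5 m[φ5→wet] = [4, 2]
r5 m[φ6→wet] = [9, 7]
r5 m[sun→φ0] = [0, 0]
r5 m[snow→φ2] = [0, 0]
r5 m[sprk→φ0] = [22, 25]
r5 m[sprk→φ1] = [3, 6]
r5 m[sprk→φ3] = [25, 27]
r5 m[wet→φ1] = [14, 14]
r5 m[wet→φ2] = [26, 20]
r5 m[wet→φ5] = [23, 23]
r5 m[wet→φ6] = [18, 18]
r5 m[slip→φ1] = [7, 8]
r5 m[slip→φ4] = [20, 17]
r6 m[φ0→sun] = [27, 25]
r6 m[φ0→sprk] = [3, 4]
r6 m[φ1→sprk] = [22, 23]
r6 m[φ1→wet] = [13, 11]
r6 m[φ1→slip] = [20, 17]
r6 m[φ2→snow] = [25, 27]
r6 m[φ2→wet] = [1, 5]
r6 m[φ3→sprk] = [0, 2]
r6 m[φ4→slip] = [7, 8]
r6 m[φ5→wet] = [4, 2]
r6 m[φ6→wet] = [9, 7]
r6 m[sun→φ0] = [0, 0]
r6 m[snow→φ2] = [0, 0]
r6 m[sprk→φ0] = [22, 25]
r6 m[sprk→φ1] = [3, 6]
r6 m[sprk→φ3] = [25, 27]
r6 m[wet→φ1] = [14, 14]
r6 m[wet→φ2] = [26, 20]
r6 m[wet→φ5] = [23, 23]
r6 m[wet→φ6] = [18, 18]
r6 m[slip→φ1] = [7, 8]
r6 m[slip→φ4] = [20, 17]
fixed point reached at round 6
b[sprk] = ⊗ incoming = [25, 29]

b[sprk] = [25, 29]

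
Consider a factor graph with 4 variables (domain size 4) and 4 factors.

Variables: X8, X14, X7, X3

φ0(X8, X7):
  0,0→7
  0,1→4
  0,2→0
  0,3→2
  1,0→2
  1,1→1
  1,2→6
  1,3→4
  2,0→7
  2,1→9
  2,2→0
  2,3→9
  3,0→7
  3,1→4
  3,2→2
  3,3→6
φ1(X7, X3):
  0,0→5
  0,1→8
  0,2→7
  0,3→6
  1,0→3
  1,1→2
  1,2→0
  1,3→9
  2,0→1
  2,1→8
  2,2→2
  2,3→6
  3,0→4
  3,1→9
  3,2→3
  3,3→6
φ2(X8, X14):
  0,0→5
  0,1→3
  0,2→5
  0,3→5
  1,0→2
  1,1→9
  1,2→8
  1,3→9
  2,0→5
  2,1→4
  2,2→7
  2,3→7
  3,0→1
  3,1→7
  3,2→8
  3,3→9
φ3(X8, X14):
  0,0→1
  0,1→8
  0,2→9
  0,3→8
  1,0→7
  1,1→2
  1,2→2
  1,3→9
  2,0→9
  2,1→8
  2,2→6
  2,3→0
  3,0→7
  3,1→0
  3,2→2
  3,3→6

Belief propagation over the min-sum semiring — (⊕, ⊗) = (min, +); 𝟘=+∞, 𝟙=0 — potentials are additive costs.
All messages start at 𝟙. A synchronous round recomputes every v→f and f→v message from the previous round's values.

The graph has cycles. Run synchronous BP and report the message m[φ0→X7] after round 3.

init: all messages = 𝟙 over 4 values
r1 m[φ0→X8] = [0, 1, 0, 2]
r1 m[φ0→X7] = [2, 1, 0, 2]
r1 m[φ1→X7] = [5, 0, 1, 3]
r1 m[φ1→X3] = [1, 2, 0, 6]
r1 m[φ2→X8] = [3, 2, 4, 1]
r1 m[φ2→X14] = [1, 3, 5, 5]
r1 m[φ3→X8] = [1, 2, 0, 0]
r1 m[φ3→X14] = [1, 0, 2, 0]
r1 m[X8→φ0] = [0, 0, 0, 0]
r1 m[X8→φ2] = [0, 0, 0, 0]
r1 m[X8→φ3] = [0, 0, 0, 0]
r1 m[X14→φ2] = [0, 0, 0, 0]
r1 m[X14→φ3] = [0, 0, 0, 0]
r1 m[X7→φ0] = [0, 0, 0, 0]
r1 m[X7→φ1] = [0, 0, 0, 0]
r1 m[X3→φ1] = [0, 0, 0, 0]
r2 m[φ0→X8] = [0, 1, 0, 2]
r2 m[φ0→X7] = [2, 1, 0, 2]
r2 m[φ1→X7] = [5, 0, 1, 3]
r2 m[φ1→X3] = [1, 2, 0, 6]
r2 m[φ2→X8] = [3, 2, 4, 1]
r2 m[φ2→X14] = [1, 3, 5, 5]
r2 m[φ3→X8] = [1, 2, 0, 0]
r2 m[φ3→X14] = [1, 0, 2, 0]
r2 m[X8→φ0] = [4, 4, 4, 1]
r2 m[X8→φ2] = [1, 3, 0, 2]
r2 m[X8→φ3] = [3, 3, 4, 3]
r2 m[X14→φ2] = [1, 0, 2, 0]
r2 m[X14→φ3] = [1, 3, 5, 5]
r2 m[X7→φ0] = [5, 0, 1, 3]
r2 m[X7→φ1] = [2, 1, 0, 2]
r2 m[X3→φ1] = [0, 0, 0, 0]
r3 m[φ0→X8] = [1, 1, 1, 3]
r3 m[φ0→X7] = [6, 5, 3, 6]
r3 m[φ1→X7] = [5, 0, 1, 3]
r3 m[φ1→X3] = [1, 3, 1, 6]
r3 m[φ2→X8] = [3, 3, 4, 2]
r3 m[φ2→X14] = [3, 4, 6, 6]
r3 m[φ3→X8] = [2, 5, 5, 3]
r3 m[φ3→X14] = [4, 3, 5, 4]
r3 m[X8→φ0] = [4, 4, 4, 1]
r3 m[X8→φ2] = [1, 3, 0, 2]
r3 m[X8→φ3] = [3, 3, 4, 3]
r3 m[X14→φ2] = [1, 0, 2, 0]
r3 m[X14→φ3] = [1, 3, 5, 5]
r3 m[X7→φ0] = [5, 0, 1, 3]
r3 m[X7→φ1] = [2, 1, 0, 2]
r3 m[X3→φ1] = [0, 0, 0, 0]

message @ round 3 = [6, 5, 3, 6]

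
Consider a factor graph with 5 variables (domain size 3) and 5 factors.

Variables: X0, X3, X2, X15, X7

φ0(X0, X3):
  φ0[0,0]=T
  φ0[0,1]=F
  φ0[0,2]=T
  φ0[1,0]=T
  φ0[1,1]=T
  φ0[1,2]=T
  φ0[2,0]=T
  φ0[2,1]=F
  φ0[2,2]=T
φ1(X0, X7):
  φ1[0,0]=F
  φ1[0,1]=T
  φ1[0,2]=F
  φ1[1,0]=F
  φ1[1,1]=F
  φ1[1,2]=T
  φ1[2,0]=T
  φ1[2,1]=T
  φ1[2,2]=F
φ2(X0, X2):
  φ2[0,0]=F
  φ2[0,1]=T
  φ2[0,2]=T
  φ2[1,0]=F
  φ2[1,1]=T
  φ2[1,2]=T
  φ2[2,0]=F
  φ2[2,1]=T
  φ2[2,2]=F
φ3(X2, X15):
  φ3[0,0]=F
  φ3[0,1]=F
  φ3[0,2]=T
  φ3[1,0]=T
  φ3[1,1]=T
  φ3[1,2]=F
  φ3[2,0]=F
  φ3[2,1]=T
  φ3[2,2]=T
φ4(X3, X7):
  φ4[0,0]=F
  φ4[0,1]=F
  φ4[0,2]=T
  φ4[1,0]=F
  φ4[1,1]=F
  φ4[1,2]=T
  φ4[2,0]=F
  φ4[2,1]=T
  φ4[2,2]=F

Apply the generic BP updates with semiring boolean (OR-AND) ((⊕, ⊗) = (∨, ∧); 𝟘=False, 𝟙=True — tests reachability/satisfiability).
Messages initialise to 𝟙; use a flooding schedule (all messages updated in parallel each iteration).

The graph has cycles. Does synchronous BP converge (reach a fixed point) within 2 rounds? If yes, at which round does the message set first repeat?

NOT CONVERGED within 2 rounds

init: all messages = 𝟙 over 3 values
r1 m[φ0→X0] = [T, T, T]
r1 m[φ0→X3] = [T, T, T]
r1 m[φ1→X0] = [T, T, T]
r1 m[φ1→X7] = [T, T, T]
r1 m[φ2→X0] = [T, T, T]
r1 m[φ2→X2] = [F, T, T]
r1 m[φ3→X2] = [T, T, T]
r1 m[φ3→X15] = [T, T, T]
r1 m[φ4→X3] = [T, T, T]
r1 m[φ4→X7] = [F, T, T]
r1 m[X0→φ0] = [T, T, T]
r1 m[X0→φ1] = [T, T, T]
r1 m[X0→φ2] = [T, T, T]
r1 m[X3→φ0] = [T, T, T]
r1 m[X3→φ4] = [T, T, T]
r1 m[X2→φ2] = [T, T, T]
r1 m[X2→φ3] = [T, T, T]
r1 m[X15→φ3] = [T, T, T]
r1 m[X7→φ1] = [T, T, T]
r1 m[X7→φ4] = [T, T, T]
r2 m[φ0→X0] = [T, T, T]
r2 m[φ0→X3] = [T, T, T]
r2 m[φ1→X0] = [T, T, T]
r2 m[φ1→X7] = [T, T, T]
r2 m[φ2→X0] = [T, T, T]
r2 m[φ2→X2] = [F, T, T]
r2 m[φ3→X2] = [T, T, T]
r2 m[φ3→X15] = [T, T, T]
r2 m[φ4→X3] = [T, T, T]
r2 m[φ4→X7] = [F, T, T]
r2 m[X0→φ0] = [T, T, T]
r2 m[X0→φ1] = [T, T, T]
r2 m[X0→φ2] = [T, T, T]
r2 m[X3→φ0] = [T, T, T]
r2 m[X3→φ4] = [T, T, T]
r2 m[X2→φ2] = [T, T, T]
r2 m[X2→φ3] = [F, T, T]
r2 m[X15→φ3] = [T, T, T]
r2 m[X7→φ1] = [F, T, T]
r2 m[X7→φ4] = [T, T, T]
no fixed point within 2 rounds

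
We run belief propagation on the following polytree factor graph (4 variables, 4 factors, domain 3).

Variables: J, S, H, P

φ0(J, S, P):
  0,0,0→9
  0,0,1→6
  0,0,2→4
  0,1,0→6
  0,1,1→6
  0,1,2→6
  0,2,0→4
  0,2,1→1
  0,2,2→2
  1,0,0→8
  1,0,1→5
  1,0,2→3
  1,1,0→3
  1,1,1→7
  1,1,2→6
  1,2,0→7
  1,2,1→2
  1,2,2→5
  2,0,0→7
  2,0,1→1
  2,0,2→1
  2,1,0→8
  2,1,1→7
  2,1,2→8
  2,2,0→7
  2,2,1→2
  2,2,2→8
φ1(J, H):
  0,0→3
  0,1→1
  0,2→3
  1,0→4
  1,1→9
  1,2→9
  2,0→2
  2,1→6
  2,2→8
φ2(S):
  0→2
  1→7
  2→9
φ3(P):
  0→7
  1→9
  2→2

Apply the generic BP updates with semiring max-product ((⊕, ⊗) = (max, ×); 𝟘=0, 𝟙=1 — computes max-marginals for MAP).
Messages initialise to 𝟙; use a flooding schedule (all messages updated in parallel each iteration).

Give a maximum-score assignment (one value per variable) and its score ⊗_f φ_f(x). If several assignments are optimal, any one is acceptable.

init: all messages = 𝟙 over 3 values
r1 m[φ0→J] = [9, 8, 8]
r1 m[φ0→S] = [9, 8, 8]
r1 m[φ0→P] = [9, 7, 8]
r1 m[φ1→J] = [3, 9, 8]
r1 m[φ1→H] = [4, 9, 9]
r1 m[φ2→S] = [2, 7, 9]
r1 m[φ3→P] = [7, 9, 2]
r1 m[J→φ0] = [1, 1, 1]
r1 m[J→φ1] = [1, 1, 1]
r1 m[S→φ0] = [1, 1, 1]
r1 m[S→φ2] = [1, 1, 1]
r1 m[H→φ1] = [1, 1, 1]
r1 m[P→φ0] = [1, 1, 1]
r1 m[P→φ3] = [1, 1, 1]
r2 m[φ0→J] = [9, 8, 8]
r2 m[φ0→S] = [9, 8, 8]
r2 m[φ0→P] = [9, 7, 8]
r2 m[φ1→J] = [3, 9, 8]
r2 m[φ1→H] = [4, 9, 9]
r2 m[φ2→S] = [2, 7, 9]
r2 m[φ3→P] = [7, 9, 2]
r2 m[J→φ0] = [3, 9, 8]
r2 m[J→φ1] = [9, 8, 8]
r2 m[S→φ0] = [2, 7, 9]
r2 m[S→φ2] = [9, 8, 8]
r2 m[H→φ1] = [1, 1, 1]
r2 m[P→φ0] = [7, 9, 2]
r2 m[P→φ3] = [9, 7, 8]
r3 m[φ0→J] = [378, 441, 441]
r3 m[φ0→S] = [504, 567, 441]
r3 m[φ0→P] = [567, 441, 576]
r3 m[φ1→J] = [3, 9, 8]
r3 m[φ1→H] = [32, 72, 72]
r3 m[φ2→S] = [2, 7, 9]
r3 m[φ3→P] = [7, 9, 2]
r3 m[J→φ0] = [3, 9, 8]
r3 m[J→φ1] = [9, 8, 8]
r3 m[S→φ0] = [2, 7, 9]
r3 m[S→φ2] = [9, 8, 8]
r3 m[H→φ1] = [1, 1, 1]
r3 m[P→φ0] = [7, 9, 2]
r3 m[P→φ3] = [9, 7, 8]
r4 m[φ0→J] = [378, 441, 441]
r4 m[φ0→S] = [504, 567, 441]
r4 m[φ0→P] = [567, 441, 576]
r4 m[φ1→J] = [3, 9, 8]
r4 m[φ1→H] = [32, 72, 72]
r4 m[φ2→S] = [2, 7, 9]
r4 m[φ3→P] = [7, 9, 2]
r4 m[J→φ0] = [3, 9, 8]
r4 m[J→φ1] = [378, 441, 441]
r4 m[S→φ0] = [2, 7, 9]
r4 m[S→φ2] = [504, 567, 441]
r4 m[H→φ1] = [1, 1, 1]
r4 m[P→φ0] = [7, 9, 2]
r4 m[P→φ3] = [567, 441, 576]
r5 m[φ0→J] = [378, 441, 441]
r5 m[φ0→S] = [504, 567, 441]
r5 m[φ0→P] = [567, 441, 576]
r5 m[φ1→J] = [3, 9, 8]
r5 m[φ1→H] = [1764, 3969, 3969]
r5 m[φ2→S] = [2, 7, 9]
r5 m[φ3→P] = [7, 9, 2]
r5 m[J→φ0] = [3, 9, 8]
r5 m[J→φ1] = [378, 441, 441]
r5 m[S→φ0] = [2, 7, 9]
r5 m[S→φ2] = [504, 567, 441]
r5 m[H→φ1] = [1, 1, 1]
r5 m[P→φ0] = [7, 9, 2]
r5 m[P→φ3] = [567, 441, 576]
r6 m[φ0→J] = [378, 441, 441]
r6 m[φ0→S] = [504, 567, 441]
r6 m[φ0→P] = [567, 441, 576]
r6 m[φ1→J] = [3, 9, 8]
r6 m[φ1→H] = [1764, 3969, 3969]
r6 m[φ2→S] = [2, 7, 9]
r6 m[φ3→P] = [7, 9, 2]
r6 m[J→φ0] = [3, 9, 8]
r6 m[J→φ1] = [378, 441, 441]
r6 m[S→φ0] = [2, 7, 9]
r6 m[S→φ2] = [504, 567, 441]
r6 m[H→φ1] = [1, 1, 1]
r6 m[P→φ0] = [7, 9, 2]
r6 m[P→φ3] = [567, 441, 576]
fixed point reached at round 6
traceback from J: (J=1, S=1, H=1, P=1), score=3969

assignment: (J=1, S=1, H=1, P=1); score = 3969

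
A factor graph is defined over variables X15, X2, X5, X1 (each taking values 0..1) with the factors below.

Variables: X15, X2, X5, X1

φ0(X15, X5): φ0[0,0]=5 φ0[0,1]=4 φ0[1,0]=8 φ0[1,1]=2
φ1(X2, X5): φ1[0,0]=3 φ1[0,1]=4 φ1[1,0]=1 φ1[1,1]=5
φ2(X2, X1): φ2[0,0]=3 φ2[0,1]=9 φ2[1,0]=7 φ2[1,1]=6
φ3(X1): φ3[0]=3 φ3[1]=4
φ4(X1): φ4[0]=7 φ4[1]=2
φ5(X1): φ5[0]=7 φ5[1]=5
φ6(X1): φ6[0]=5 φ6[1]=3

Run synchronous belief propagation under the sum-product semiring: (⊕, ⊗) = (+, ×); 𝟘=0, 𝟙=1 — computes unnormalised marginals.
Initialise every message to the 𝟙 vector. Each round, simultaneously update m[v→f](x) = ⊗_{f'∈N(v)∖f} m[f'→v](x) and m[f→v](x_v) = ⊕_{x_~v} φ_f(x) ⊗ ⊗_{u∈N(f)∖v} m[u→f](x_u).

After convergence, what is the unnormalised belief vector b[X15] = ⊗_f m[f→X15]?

b[X15] = [248460, 210690]

init: all messages = 𝟙 over 2 values
r1 m[φ0→X15] = [9, 10]
r1 m[φ0→X5] = [13, 6]
r1 m[φ1→X2] = [7, 6]
r1 m[φ1→X5] = [4, 9]
r1 m[φ2→X2] = [12, 13]
r1 m[φ2→X1] = [10, 15]
r1 m[φ3→X1] = [3, 4]
r1 m[φ4→X1] = [7, 2]
r1 m[φ5→X1] = [7, 5]
r1 m[φ6→X1] = [5, 3]
r1 m[X15→φ0] = [1, 1]
r1 m[X2→φ1] = [1, 1]
r1 m[X2→φ2] = [1, 1]
r1 m[X5→φ0] = [1, 1]
r1 m[X5→φ1] = [1, 1]
r1 m[X1→φ2] = [1, 1]
r1 m[X1→φ3] = [1, 1]
r1 m[X1→φ4] = [1, 1]
r1 m[X1→φ5] = [1, 1]
r1 m[X1→φ6] = [1, 1]
r2 m[φ0→X15] = [9, 10]
r2 m[φ0→X5] = [13, 6]
r2 m[φ1→X2] = [7, 6]
r2 m[φ1→X5] = [4, 9]
r2 m[φ2→X2] = [12, 13]
r2 m[φ2→X1] = [10, 15]
r2 m[φ3→X1] = [3, 4]
r2 m[φ4→X1] = [7, 2]
r2 m[φ5→X1] = [7, 5]
r2 m[φ6→X1] = [5, 3]
r2 m[X15→φ0] = [1, 1]
r2 m[X2→φ1] = [12, 13]
r2 m[X2→φ2] = [7, 6]
r2 m[X5→φ0] = [4, 9]
r2 m[X5→φ1] = [13, 6]
r2 m[X1→φ2] = [735, 120]
r2 m[X1→φ3] = [2450, 450]
r2 m[X1→φ4] = [1050, 900]
r2 m[X1→φ5] = [1050, 360]
r2 m[X1→φ6] = [1470, 600]
r3 m[φ0→X15] = [56, 50]
r3 m[φ0→X5] = [13, 6]
r3 m[φ1→X2] = [63, 43]
r3 m[φ1→X5] = [49, 113]
r3 m[φ2→X2] = [3285, 5865]
r3 m[φ2→X1] = [63, 99]
r3 m[φ3→X1] = [3, 4]
r3 m[φ4→X1] = [7, 2]
r3 m[φ5→X1] = [7, 5]
r3 m[φ6→X1] = [5, 3]
r3 m[X15→φ0] = [1, 1]
r3 m[X2→φ1] = [12, 13]
r3 m[X2→φ2] = [7, 6]
r3 m[X5→φ0] = [4, 9]
r3 m[X5→φ1] = [13, 6]
r3 m[X1→φ2] = [735, 120]
r3 m[X1→φ3] = [2450, 450]
r3 m[X1→φ4] = [1050, 900]
r3 m[X1→φ5] = [1050, 360]
r3 m[X1→φ6] = [1470, 600]
r4 m[φ0→X15] = [56, 50]
r4 m[φ0→X5] = [13, 6]
r4 m[φ1→X2] = [63, 43]
r4 m[φ1→X5] = [49, 113]
r4 m[φ2→X2] = [3285, 5865]
r4 m[φ2→X1] = [63, 99]
r4 m[φ3→X1] = [3, 4]
r4 m[φ4→X1] = [7, 2]
r4 m[φ5→X1] = [7, 5]
r4 m[φ6→X1] = [5, 3]
r4 m[X15→φ0] = [1, 1]
r4 m[X2→φ1] = [3285, 5865]
r4 m[X2→φ2] = [63, 43]
r4 m[X5→φ0] = [49, 113]
r4 m[X5→φ1] = [13, 6]
r4 m[X1→φ2] = [735, 120]
r4 m[X1→φ3] = [15435, 2970]
r4 m[X1→φ4] = [6615, 5940]
r4 m[X1→φ5] = [6615, 2376]
r4 m[X1→φ6] = [9261, 3960]
r5 m[φ0→X15] = [697, 618]
r5 m[φ0→X5] = [13, 6]
r5 m[φ1→X2] = [63, 43]
r5 m[φ1→X5] = [15720, 42465]
r5 m[φ2→X2] = [3285, 5865]
r5 m[φ2→X1] = [490, 825]
r5 m[φ3→X1] = [3, 4]
r5 m[φ4→X1] = [7, 2]
r5 m[φ5→X1] = [7, 5]
r5 m[φ6→X1] = [5, 3]
r5 m[X15→φ0] = [1, 1]
r5 m[X2→φ1] = [3285, 5865]
r5 m[X2→φ2] = [63, 43]
r5 m[X5→φ0] = [49, 113]
r5 m[X5→φ1] = [13, 6]
r5 m[X1→φ2] = [735, 120]
r5 m[X1→φ3] = [15435, 2970]
r5 m[X1→φ4] = [6615, 5940]
r5 m[X1→φ5] = [6615, 2376]
r5 m[X1→φ6] = [9261, 3960]
r6 m[φ0→X15] = [697, 618]
r6 m[φ0→X5] = [13, 6]
r6 m[φ1→X2] = [63, 43]
r6 m[φ1→X5] = [15720, 42465]
r6 m[φ2→X2] = [3285, 5865]
r6 m[φ2→X1] = [490, 825]
r6 m[φ3→X1] = [3, 4]
r6 m[φ4→X1] = [7, 2]
r6 m[φ5→X1] = [7, 5]
r6 m[φ6→X1] = [5, 3]
r6 m[X15→φ0] = [1, 1]
r6 m[X2→φ1] = [3285, 5865]
r6 m[X2→φ2] = [63, 43]
r6 m[X5→φ0] = [15720, 42465]
r6 m[X5→φ1] = [13, 6]
r6 m[X1→φ2] = [735, 120]
r6 m[X1→φ3] = [120050, 24750]
r6 m[X1→φ4] = [51450, 49500]
r6 m[X1→φ5] = [51450, 19800]
r6 m[X1→φ6] = [72030, 33000]
r7 m[φ0→X15] = [248460, 210690]
r7 m[φ0→X5] = [13, 6]
r7 m[φ1→X2] = [63, 43]
r7 m[φ1→X5] = [15720, 42465]
r7 m[φ2→X2] = [3285, 5865]
r7 m[φ2→X1] = [490, 825]
r7 m[φ3→X1] = [3, 4]
r7 m[φ4→X1] = [7, 2]
r7 m[φ5→X1] = [7, 5]
r7 m[φ6→X1] = [5, 3]
r7 m[X15→φ0] = [1, 1]
r7 m[X2→φ1] = [3285, 5865]
r7 m[X2→φ2] = [63, 43]
r7 m[X5→φ0] = [15720, 42465]
r7 m[X5→φ1] = [13, 6]
r7 m[X1→φ2] = [735, 120]
r7 m[X1→φ3] = [120050, 24750]
r7 m[X1→φ4] = [51450, 49500]
r7 m[X1→φ5] = [51450, 19800]
r7 m[X1→φ6] = [72030, 33000]
r8 m[φ0→X15] = [248460, 210690]
r8 m[φ0→X5] = [13, 6]
r8 m[φ1→X2] = [63, 43]
r8 m[φ1→X5] = [15720, 42465]
r8 m[φ2→X2] = [3285, 5865]
r8 m[φ2→X1] = [490, 825]
r8 m[φ3→X1] = [3, 4]
r8 m[φ4→X1] = [7, 2]
r8 m[φ5→X1] = [7, 5]
r8 m[φ6→X1] = [5, 3]
r8 m[X15→φ0] = [1, 1]
r8 m[X2→φ1] = [3285, 5865]
r8 m[X2→φ2] = [63, 43]
r8 m[X5→φ0] = [15720, 42465]
r8 m[X5→φ1] = [13, 6]
r8 m[X1→φ2] = [735, 120]
r8 m[X1→φ3] = [120050, 24750]
r8 m[X1→φ4] = [51450, 49500]
r8 m[X1→φ5] = [51450, 19800]
r8 m[X1→φ6] = [72030, 33000]
fixed point reached at round 8
b[X15] = ⊗ incoming = [248460, 210690]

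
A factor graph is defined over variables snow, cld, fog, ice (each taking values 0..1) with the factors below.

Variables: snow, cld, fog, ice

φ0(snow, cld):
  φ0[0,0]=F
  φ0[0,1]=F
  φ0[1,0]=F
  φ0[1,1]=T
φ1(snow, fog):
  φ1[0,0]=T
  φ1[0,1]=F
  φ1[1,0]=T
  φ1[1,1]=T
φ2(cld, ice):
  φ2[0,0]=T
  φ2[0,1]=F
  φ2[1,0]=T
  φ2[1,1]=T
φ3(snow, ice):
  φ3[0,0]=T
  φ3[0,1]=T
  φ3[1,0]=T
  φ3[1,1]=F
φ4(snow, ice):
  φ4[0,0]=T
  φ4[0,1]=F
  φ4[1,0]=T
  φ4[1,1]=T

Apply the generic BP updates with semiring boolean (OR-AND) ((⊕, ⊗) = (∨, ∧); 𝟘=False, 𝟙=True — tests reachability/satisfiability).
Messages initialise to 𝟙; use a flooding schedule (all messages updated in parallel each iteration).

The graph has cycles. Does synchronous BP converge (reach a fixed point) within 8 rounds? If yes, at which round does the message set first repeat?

CONVERGED at round 5

init: all messages = 𝟙 over 2 values
r1 m[φ0→snow] = [F, T]
r1 m[φ0→cld] = [F, T]
r1 m[φ1→snow] = [T, T]
r1 m[φ1→fog] = [T, T]
r1 m[φ2→cld] = [T, T]
r1 m[φ2→ice] = [T, T]
r1 m[φ3→snow] = [T, T]
r1 m[φ3→ice] = [T, T]
r1 m[φ4→snow] = [T, T]
r1 m[φ4→ice] = [T, T]
r1 m[snow→φ0] = [T, T]
r1 m[snow→φ1] = [T, T]
r1 m[snow→φ3] = [T, T]
r1 m[snow→φ4] = [T, T]
r1 m[cld→φ0] = [T, T]
r1 m[cld→φ2] = [T, T]
r1 m[fog→φ1] = [T, T]
r1 m[ice→φ2] = [T, T]
r1 m[ice→φ3] = [T, T]
r1 m[ice→φ4] = [T, T]
r2 m[φ0→snow] = [F, T]
r2 m[φ0→cld] = [F, T]
r2 m[φ1→snow] = [T, T]
r2 m[φ1→fog] = [T, T]
r2 m[φ2→cld] = [T, T]
r2 m[φ2→ice] = [T, T]
r2 m[φ3→snow] = [T, T]
r2 m[φ3→ice] = [T, T]
r2 m[φ4→snow] = [T, T]
r2 m[φ4→ice] = [T, T]
r2 m[snow→φ0] = [T, T]
r2 m[snow→φ1] = [F, T]
r2 m[snow→φ3] = [F, T]
r2 m[snow→φ4] = [F, T]
r2 m[cld→φ0] = [T, T]
r2 m[cld→φ2] = [F, T]
r2 m[fog→φ1] = [T, T]
r2 m[ice→φ2] = [T, T]
r2 m[ice→φ3] = [T, T]
r2 m[ice→φ4] = [T, T]
r3 m[φ0→snow] = [F, T]
r3 m[φ0→cld] = [F, T]
r3 m[φ1→snow] = [T, T]
r3 m[φ1→fog] = [T, T]
r3 m[φ2→cld] = [T, T]
r3 m[φ2→ice] = [T, T]
r3 m[φ3→snow] = [T, T]
r3 m[φ3→ice] = [T, F]
r3 m[φ4→snow] = [T, T]
r3 m[φ4→ice] = [T, T]
r3 m[snow→φ0] = [T, T]
r3 m[snow→φ1] = [F, T]
r3 m[snow→φ3] = [F, T]
r3 m[snow→φ4] = [F, T]
r3 m[cld→φ0] = [T, T]
r3 m[cld→φ2] = [F, T]
r3 m[fog→φ1] = [T, T]
r3 m[ice→φ2] = [T, T]
r3 m[ice→φ3] = [T, T]
r3 m[ice→φ4] = [T, T]
r4 m[φ0→snow] = [F, T]
r4 m[φ0→cld] = [F, T]
r4 m[φ1→snow] = [T, T]
r4 m[φ1→fog] = [T, T]
r4 m[φ2→cld] = [T, T]
r4 m[φ2→ice] = [T, T]
r4 m[φ3→snow] = [T, T]
r4 m[φ3→ice] = [T, F]
r4 m[φ4→snow] = [T, T]
r4 m[φ4→ice] = [T, T]
r4 m[snow→φ0] = [T, T]
r4 m[snow→φ1] = [F, T]
r4 m[snow→φ3] = [F, T]
r4 m[snow→φ4] = [F, T]
r4 m[cld→φ0] = [T, T]
r4 m[cld→φ2] = [F, T]
r4 m[fog→φ1] = [T, T]
r4 m[ice→φ2] = [T, F]
r4 m[ice→φ3] = [T, T]
r4 m[ice→φ4] = [T, F]
r5 m[φ0→snow] = [F, T]
r5 m[φ0→cld] = [F, T]
r5 m[φ1→snow] = [T, T]
r5 m[φ1→fog] = [T, T]
r5 m[φ2→cld] = [T, T]
r5 m[φ2→ice] = [T, T]
r5 m[φ3→snow] = [T, T]
r5 m[φ3→ice] = [T, F]
r5 m[φ4→snow] = [T, T]
r5 m[φ4→ice] = [T, T]
r5 m[snow→φ0] = [T, T]
r5 m[snow→φ1] = [F, T]
r5 m[snow→φ3] = [F, T]
r5 m[snow→φ4] = [F, T]
r5 m[cld→φ0] = [T, T]
r5 m[cld→φ2] = [F, T]
r5 m[fog→φ1] = [T, T]
r5 m[ice→φ2] = [T, F]
r5 m[ice→φ3] = [T, T]
r5 m[ice→φ4] = [T, F]
fixed point reached at round 5
messages reach a fixed point at round 5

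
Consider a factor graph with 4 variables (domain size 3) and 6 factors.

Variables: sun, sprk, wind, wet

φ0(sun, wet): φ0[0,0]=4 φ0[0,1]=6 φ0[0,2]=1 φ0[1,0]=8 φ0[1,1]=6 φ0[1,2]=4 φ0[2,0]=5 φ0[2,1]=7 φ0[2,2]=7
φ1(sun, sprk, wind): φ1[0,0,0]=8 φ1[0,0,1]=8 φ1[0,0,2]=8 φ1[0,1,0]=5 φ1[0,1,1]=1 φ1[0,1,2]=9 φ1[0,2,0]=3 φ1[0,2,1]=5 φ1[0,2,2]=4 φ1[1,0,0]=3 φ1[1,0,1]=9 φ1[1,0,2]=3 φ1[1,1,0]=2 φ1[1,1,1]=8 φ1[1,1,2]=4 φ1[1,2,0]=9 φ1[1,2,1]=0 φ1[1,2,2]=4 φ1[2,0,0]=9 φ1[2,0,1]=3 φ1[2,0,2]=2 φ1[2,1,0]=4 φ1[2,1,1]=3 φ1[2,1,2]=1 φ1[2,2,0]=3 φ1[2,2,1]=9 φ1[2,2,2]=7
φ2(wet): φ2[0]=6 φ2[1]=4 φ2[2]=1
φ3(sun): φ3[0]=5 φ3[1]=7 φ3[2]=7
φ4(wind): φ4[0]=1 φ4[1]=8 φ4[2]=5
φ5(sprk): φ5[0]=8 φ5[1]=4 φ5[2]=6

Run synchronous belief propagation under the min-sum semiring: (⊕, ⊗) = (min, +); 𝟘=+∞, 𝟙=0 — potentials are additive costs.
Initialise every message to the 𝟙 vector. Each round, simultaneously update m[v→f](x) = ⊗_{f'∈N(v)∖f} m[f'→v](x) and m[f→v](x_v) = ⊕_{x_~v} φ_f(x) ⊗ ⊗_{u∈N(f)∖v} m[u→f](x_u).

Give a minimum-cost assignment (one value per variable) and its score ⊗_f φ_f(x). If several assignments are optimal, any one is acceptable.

init: all messages = 𝟙 over 3 values
r1 m[φ0→sun] = [1, 4, 5]
r1 m[φ0→wet] = [4, 6, 1]
r1 m[φ1→sun] = [1, 0, 1]
r1 m[φ1→sprk] = [2, 1, 0]
r1 m[φ1→wind] = [2, 0, 1]
r1 m[φ2→wet] = [6, 4, 1]
r1 m[φ3→sun] = [5, 7, 7]
r1 m[φ4→wind] = [1, 8, 5]
r1 m[φ5→sprk] = [8, 4, 6]
r1 m[sun→φ0] = [0, 0, 0]
r1 m[sun→φ1] = [0, 0, 0]
r1 m[sun→φ3] = [0, 0, 0]
r1 m[sprk→φ1] = [0, 0, 0]
r1 m[sprk→φ5] = [0, 0, 0]
r1 m[wind→φ1] = [0, 0, 0]
r1 m[wind→φ4] = [0, 0, 0]
r1 m[wet→φ0] = [0, 0, 0]
r1 m[wet→φ2] = [0, 0, 0]
r2 m[φ0→sun] = [1, 4, 5]
r2 m[φ0→wet] = [4, 6, 1]
r2 m[φ1→sun] = [1, 0, 1]
r2 m[φ1→sprk] = [2, 1, 0]
r2 m[φ1→wind] = [2, 0, 1]
r2 m[φ2→wet] = [6, 4, 1]
r2 m[φ3→sun] = [5, 7, 7]
r2 m[φ4→wind] = [1, 8, 5]
r2 m[φ5→sprk] = [8, 4, 6]
r2 m[sun→φ0] = [6, 7, 8]
r2 m[sun→φ1] = [6, 11, 12]
r2 m[sun→φ3] = [2, 4, 6]
r2 m[sprk→φ1] = [8, 4, 6]
r2 m[sprk→φ5] = [2, 1, 0]
r2 m[wind→φ1] = [1, 8, 5]
r2 m[wind→φ4] = [2, 0, 1]
r2 m[wet→φ0] = [6, 4, 1]
r2 m[wet→φ2] = [4, 6, 1]
r3 m[φ0→sun] = [2, 5, 8]
r3 m[φ0→wet] = [10, 12, 7]
r3 m[φ1→sun] = [10, 7, 9]
r3 m[φ1→sprk] = [15, 12, 10]
r3 m[φ1→wind] = [15, 11, 16]
r3 m[φ2→wet] = [6, 4, 1]
r3 m[φ3→sun] = [5, 7, 7]
r3 m[φ4→wind] = [1, 8, 5]
r3 m[φ5→sprk] = [8, 4, 6]
r3 m[sun→φ0] = [6, 7, 8]
r3 m[sun→φ1] = [6, 11, 12]
r3 m[sun→φ3] = [2, 4, 6]
r3 m[sprk→φ1] = [8, 4, 6]
r3 m[sprk→φ5] = [2, 1, 0]
r3 m[wind→φ1] = [1, 8, 5]
r3 m[wind→φ4] = [2, 0, 1]
r3 m[wet→φ0] = [6, 4, 1]
r3 m[wet→φ2] = [4, 6, 1]
r4 m[φ0→sun] = [2, 5, 8]
r4 m[φ0→wet] = [10, 12, 7]
r4 m[φ1→sun] = [10, 7, 9]
r4 m[φ1→sprk] = [15, 12, 10]
r4 m[φ1→wind] = [15, 11, 16]
r4 m[φ2→wet] = [6, 4, 1]
r4 m[φ3→sun] = [5, 7, 7]
r4 m[φ4→wind] = [1, 8, 5]
r4 m[φ5→sprk] = [8, 4, 6]
r4 m[sun→φ0] = [15, 14, 16]
r4 m[sun→φ1] = [7, 12, 15]
r4 m[sun→φ3] = [12, 12, 17]
r4 m[sprk→φ1] = [8, 4, 6]
r4 m[sprk→φ5] = [15, 12, 10]
r4 m[wind→φ1] = [1, 8, 5]
r4 m[wind→φ4] = [15, 11, 16]
r4 m[wet→φ0] = [6, 4, 1]
r4 m[wet→φ2] = [10, 12, 7]
r5 m[φ0→sun] = [2, 5, 8]
r5 m[φ0→wet] = [19, 20, 16]
r5 m[φ1→sun] = [10, 7, 9]
r5 m[φ1→sprk] = [16, 13, 11]
r5 m[φ1→wind] = [16, 12, 17]
r5 m[φ2→wet] = [6, 4, 1]
r5 m[φ3→sun] = [5, 7, 7]
r5 m[φ4→wind] = [1, 8, 5]
r5 m[φ5→sprk] = [8, 4, 6]
r5 m[sun→φ0] = [15, 14, 16]
r5 m[sun→φ1] = [7, 12, 15]
r5 m[sun→φ3] = [12, 12, 17]
r5 m[sprk→φ1] = [8, 4, 6]
r5 m[sprk→φ5] = [15, 12, 10]
r5 m[wind→φ1] = [1, 8, 5]
r5 m[wind→φ4] = [15, 11, 16]
r5 m[wet→φ0] = [6, 4, 1]
r5 m[wet→φ2] = [10, 12, 7]
r6 m[φ0→sun] = [2, 5, 8]
r6 m[φ0→wet] = [19, 20, 16]
r6 m[φ1→sun] = [10, 7, 9]
r6 m[φ1→sprk] = [16, 13, 11]
r6 m[φ1→wind] = [16, 12, 17]
r6 m[φ2→wet] = [6, 4, 1]
r6 m[φ3→sun] = [5, 7, 7]
r6 m[φ4→wind] = [1, 8, 5]
r6 m[φ5→sprk] = [8, 4, 6]
r6 m[sun→φ0] = [15, 14, 16]
r6 m[sun→φ1] = [7, 12, 15]
r6 m[sun→φ3] = [12, 12, 17]
r6 m[sprk→φ1] = [8, 4, 6]
r6 m[sprk→φ5] = [16, 13, 11]
r6 m[wind→φ1] = [1, 8, 5]
r6 m[wind→φ4] = [16, 12, 17]
r6 m[wet→φ0] = [6, 4, 1]
r6 m[wet→φ2] = [19, 20, 16]
r7 m[φ0→sun] = [2, 5, 8]
r7 m[φ0→wet] = [19, 20, 16]
r7 m[φ1→sun] = [10, 7, 9]
r7 m[φ1→sprk] = [16, 13, 11]
r7 m[φ1→wind] = [16, 12, 17]
r7 m[φ2→wet] = [6, 4, 1]
r7 m[φ3→sun] = [5, 7, 7]
r7 m[φ4→wind] = [1, 8, 5]
r7 m[φ5→sprk] = [8, 4, 6]
r7 m[sun→φ0] = [15, 14, 16]
r7 m[sun→φ1] = [7, 12, 15]
r7 m[sun→φ3] = [12, 12, 17]
r7 m[sprk→φ1] = [8, 4, 6]
r7 m[sprk→φ5] = [16, 13, 11]
r7 m[wind→φ1] = [1, 8, 5]
r7 m[wind→φ4] = [16, 12, 17]
r7 m[wet→φ0] = [6, 4, 1]
r7 m[wet→φ2] = [19, 20, 16]
fixed point reached at round 7
traceback from sun: (sun=0, sprk=1, wind=0, wet=2), score=17

assignment: (sun=0, sprk=1, wind=0, wet=2); score = 17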